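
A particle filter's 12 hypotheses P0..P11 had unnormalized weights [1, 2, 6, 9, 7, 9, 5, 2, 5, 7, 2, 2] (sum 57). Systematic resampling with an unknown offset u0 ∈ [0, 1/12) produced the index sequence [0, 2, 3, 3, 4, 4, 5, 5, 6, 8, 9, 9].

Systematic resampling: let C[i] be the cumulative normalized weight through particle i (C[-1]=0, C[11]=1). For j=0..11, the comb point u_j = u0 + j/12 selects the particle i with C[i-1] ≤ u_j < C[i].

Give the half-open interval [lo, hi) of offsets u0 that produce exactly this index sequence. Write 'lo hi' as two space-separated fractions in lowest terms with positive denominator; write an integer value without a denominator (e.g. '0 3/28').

C = [1/57, 1/19, 3/19, 6/19, 25/57, 34/57, 13/19, 41/57, 46/57, 53/57, 55/57, 1]
j=0 picked index 0: u0 ∈ [0, 1/57)
j=1 picked index 2: u0 ∈ [-7/228, 17/228)
j=2 picked index 3: u0 ∈ [-1/114, 17/114)
j=3 picked index 3: u0 ∈ [-7/76, 5/76)
j=4 picked index 4: u0 ∈ [-1/57, 2/19)
j=5 picked index 4: u0 ∈ [-23/228, 5/228)
j=6 picked index 5: u0 ∈ [-7/114, 11/114)
j=7 picked index 5: u0 ∈ [-11/76, 1/76)
j=8 picked index 6: u0 ∈ [-4/57, 1/57)
j=9 picked index 8: u0 ∈ [-7/228, 13/228)
j=10 picked index 9: u0 ∈ [-1/38, 11/114)
j=11 picked index 9: u0 ∈ [-25/228, 1/76)
intersection: [0, 1/76)

0 1/76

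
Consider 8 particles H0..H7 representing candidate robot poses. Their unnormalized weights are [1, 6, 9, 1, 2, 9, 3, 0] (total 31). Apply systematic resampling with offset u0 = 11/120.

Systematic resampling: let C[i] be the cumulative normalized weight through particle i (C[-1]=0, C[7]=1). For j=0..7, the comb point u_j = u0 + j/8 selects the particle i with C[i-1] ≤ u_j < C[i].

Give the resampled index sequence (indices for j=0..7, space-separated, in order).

C = [1/31, 7/31, 16/31, 17/31, 19/31, 28/31, 1, 1]
j=0: u_0=11/120 ∈ [1/31, 7/31) → index 1
j=1: u_1=13/60 ∈ [1/31, 7/31) → index 1
j=2: u_2=41/120 ∈ [7/31, 16/31) → index 2
j=3: u_3=7/15 ∈ [7/31, 16/31) → index 2
j=4: u_4=71/120 ∈ [17/31, 19/31) → index 4
j=5: u_5=43/60 ∈ [19/31, 28/31) → index 5
j=6: u_6=101/120 ∈ [19/31, 28/31) → index 5
j=7: u_7=29/30 ∈ [28/31, 1) → index 6

1 1 2 2 4 5 5 6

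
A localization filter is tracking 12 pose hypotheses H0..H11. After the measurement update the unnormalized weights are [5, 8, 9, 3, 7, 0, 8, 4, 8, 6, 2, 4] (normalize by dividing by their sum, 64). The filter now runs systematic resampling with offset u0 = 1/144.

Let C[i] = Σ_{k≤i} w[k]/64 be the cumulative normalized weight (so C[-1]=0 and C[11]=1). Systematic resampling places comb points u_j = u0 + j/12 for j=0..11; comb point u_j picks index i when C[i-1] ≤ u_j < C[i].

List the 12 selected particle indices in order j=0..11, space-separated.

C = [5/64, 13/64, 11/32, 25/64, 1/2, 1/2, 5/8, 11/16, 13/16, 29/32, 15/16, 1]
j=0: u_0=1/144 ∈ [0, 5/64) → index 0
j=1: u_1=13/144 ∈ [5/64, 13/64) → index 1
j=2: u_2=25/144 ∈ [5/64, 13/64) → index 1
j=3: u_3=37/144 ∈ [13/64, 11/32) → index 2
j=4: u_4=49/144 ∈ [13/64, 11/32) → index 2
j=5: u_5=61/144 ∈ [25/64, 1/2) → index 4
j=6: u_6=73/144 ∈ [1/2, 5/8) → index 6
j=7: u_7=85/144 ∈ [1/2, 5/8) → index 6
j=8: u_8=97/144 ∈ [5/8, 11/16) → index 7
j=9: u_9=109/144 ∈ [11/16, 13/16) → index 8
j=10: u_10=121/144 ∈ [13/16, 29/32) → index 9
j=11: u_11=133/144 ∈ [29/32, 15/16) → index 10

0 1 1 2 2 4 6 6 7 8 9 10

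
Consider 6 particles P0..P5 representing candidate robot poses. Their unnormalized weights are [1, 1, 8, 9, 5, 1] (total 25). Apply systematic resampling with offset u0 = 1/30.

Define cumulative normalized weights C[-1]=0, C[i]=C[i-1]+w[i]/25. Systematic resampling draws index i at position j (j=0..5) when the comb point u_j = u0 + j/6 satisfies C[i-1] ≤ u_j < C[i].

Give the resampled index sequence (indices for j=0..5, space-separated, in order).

0 2 2 3 3 4

C = [1/25, 2/25, 2/5, 19/25, 24/25, 1]
j=0: u_0=1/30 ∈ [0, 1/25) → index 0
j=1: u_1=1/5 ∈ [2/25, 2/5) → index 2
j=2: u_2=11/30 ∈ [2/25, 2/5) → index 2
j=3: u_3=8/15 ∈ [2/5, 19/25) → index 3
j=4: u_4=7/10 ∈ [2/5, 19/25) → index 3
j=5: u_5=13/15 ∈ [19/25, 24/25) → index 4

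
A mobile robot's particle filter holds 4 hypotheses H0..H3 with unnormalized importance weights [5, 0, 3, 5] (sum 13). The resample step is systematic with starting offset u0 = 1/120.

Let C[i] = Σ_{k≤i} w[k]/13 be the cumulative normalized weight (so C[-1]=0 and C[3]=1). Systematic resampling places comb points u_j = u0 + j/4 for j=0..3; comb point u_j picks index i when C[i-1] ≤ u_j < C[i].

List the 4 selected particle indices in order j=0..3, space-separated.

0 0 2 3

C = [5/13, 5/13, 8/13, 1]
j=0: u_0=1/120 ∈ [0, 5/13) → index 0
j=1: u_1=31/120 ∈ [0, 5/13) → index 0
j=2: u_2=61/120 ∈ [5/13, 8/13) → index 2
j=3: u_3=91/120 ∈ [8/13, 1) → index 3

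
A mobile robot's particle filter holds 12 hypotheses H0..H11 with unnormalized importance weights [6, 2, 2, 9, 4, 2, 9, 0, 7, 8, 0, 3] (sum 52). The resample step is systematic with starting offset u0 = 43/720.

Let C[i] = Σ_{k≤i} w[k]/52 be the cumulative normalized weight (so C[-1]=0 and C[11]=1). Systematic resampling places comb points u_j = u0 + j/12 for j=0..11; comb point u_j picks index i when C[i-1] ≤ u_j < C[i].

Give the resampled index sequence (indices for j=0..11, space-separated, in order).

C = [3/26, 2/13, 5/26, 19/52, 23/52, 25/52, 17/26, 17/26, 41/52, 49/52, 49/52, 1]
j=0: u_0=43/720 ∈ [0, 3/26) → index 0
j=1: u_1=103/720 ∈ [3/26, 2/13) → index 1
j=2: u_2=163/720 ∈ [5/26, 19/52) → index 3
j=3: u_3=223/720 ∈ [5/26, 19/52) → index 3
j=4: u_4=283/720 ∈ [19/52, 23/52) → index 4
j=5: u_5=343/720 ∈ [23/52, 25/52) → index 5
j=6: u_6=403/720 ∈ [25/52, 17/26) → index 6
j=7: u_7=463/720 ∈ [25/52, 17/26) → index 6
j=8: u_8=523/720 ∈ [17/26, 41/52) → index 8
j=9: u_9=583/720 ∈ [41/52, 49/52) → index 9
j=10: u_10=643/720 ∈ [41/52, 49/52) → index 9
j=11: u_11=703/720 ∈ [49/52, 1) → index 11

0 1 3 3 4 5 6 6 8 9 9 11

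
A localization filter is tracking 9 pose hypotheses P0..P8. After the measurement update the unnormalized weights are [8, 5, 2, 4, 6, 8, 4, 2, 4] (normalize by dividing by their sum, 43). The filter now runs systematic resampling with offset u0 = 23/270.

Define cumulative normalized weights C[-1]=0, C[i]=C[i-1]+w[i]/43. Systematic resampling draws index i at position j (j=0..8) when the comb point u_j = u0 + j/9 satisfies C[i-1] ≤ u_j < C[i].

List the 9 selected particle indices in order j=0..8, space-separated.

C = [8/43, 13/43, 15/43, 19/43, 25/43, 33/43, 37/43, 39/43, 1]
j=0: u_0=23/270 ∈ [0, 8/43) → index 0
j=1: u_1=53/270 ∈ [8/43, 13/43) → index 1
j=2: u_2=83/270 ∈ [13/43, 15/43) → index 2
j=3: u_3=113/270 ∈ [15/43, 19/43) → index 3
j=4: u_4=143/270 ∈ [19/43, 25/43) → index 4
j=5: u_5=173/270 ∈ [25/43, 33/43) → index 5
j=6: u_6=203/270 ∈ [25/43, 33/43) → index 5
j=7: u_7=233/270 ∈ [37/43, 39/43) → index 7
j=8: u_8=263/270 ∈ [39/43, 1) → index 8

0 1 2 3 4 5 5 7 8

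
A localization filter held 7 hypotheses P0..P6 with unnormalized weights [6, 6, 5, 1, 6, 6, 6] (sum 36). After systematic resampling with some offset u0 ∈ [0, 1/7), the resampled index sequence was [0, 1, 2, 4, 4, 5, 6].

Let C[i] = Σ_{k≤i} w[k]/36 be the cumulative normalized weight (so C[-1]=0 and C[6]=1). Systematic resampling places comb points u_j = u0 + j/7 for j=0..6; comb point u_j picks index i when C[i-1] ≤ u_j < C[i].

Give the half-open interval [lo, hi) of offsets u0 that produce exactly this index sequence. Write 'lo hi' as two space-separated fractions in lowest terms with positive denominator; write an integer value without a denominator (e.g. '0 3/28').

1/14 2/21

C = [1/6, 1/3, 17/36, 1/2, 2/3, 5/6, 1]
j=0 picked index 0: u0 ∈ [0, 1/6)
j=1 picked index 1: u0 ∈ [1/42, 4/21)
j=2 picked index 2: u0 ∈ [1/21, 47/252)
j=3 picked index 4: u0 ∈ [1/14, 5/21)
j=4 picked index 4: u0 ∈ [-1/14, 2/21)
j=5 picked index 5: u0 ∈ [-1/21, 5/42)
j=6 picked index 6: u0 ∈ [-1/42, 1/7)
intersection: [1/14, 2/21)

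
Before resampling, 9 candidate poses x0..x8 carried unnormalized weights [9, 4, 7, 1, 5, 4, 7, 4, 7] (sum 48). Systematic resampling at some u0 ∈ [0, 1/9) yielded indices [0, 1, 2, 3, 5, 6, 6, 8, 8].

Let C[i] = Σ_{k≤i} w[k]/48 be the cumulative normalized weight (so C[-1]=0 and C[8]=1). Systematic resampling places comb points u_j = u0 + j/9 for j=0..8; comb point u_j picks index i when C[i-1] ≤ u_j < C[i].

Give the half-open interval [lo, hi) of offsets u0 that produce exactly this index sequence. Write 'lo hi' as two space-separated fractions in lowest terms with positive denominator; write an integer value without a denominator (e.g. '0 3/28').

C = [3/16, 13/48, 5/12, 7/16, 13/24, 5/8, 37/48, 41/48, 1]
j=0 picked index 0: u0 ∈ [0, 3/16)
j=1 picked index 1: u0 ∈ [11/144, 23/144)
j=2 picked index 2: u0 ∈ [7/144, 7/36)
j=3 picked index 3: u0 ∈ [1/12, 5/48)
j=4 picked index 5: u0 ∈ [7/72, 13/72)
j=5 picked index 6: u0 ∈ [5/72, 31/144)
j=6 picked index 6: u0 ∈ [-1/24, 5/48)
j=7 picked index 8: u0 ∈ [11/144, 2/9)
j=8 picked index 8: u0 ∈ [-5/144, 1/9)
intersection: [7/72, 5/48)

7/72 5/48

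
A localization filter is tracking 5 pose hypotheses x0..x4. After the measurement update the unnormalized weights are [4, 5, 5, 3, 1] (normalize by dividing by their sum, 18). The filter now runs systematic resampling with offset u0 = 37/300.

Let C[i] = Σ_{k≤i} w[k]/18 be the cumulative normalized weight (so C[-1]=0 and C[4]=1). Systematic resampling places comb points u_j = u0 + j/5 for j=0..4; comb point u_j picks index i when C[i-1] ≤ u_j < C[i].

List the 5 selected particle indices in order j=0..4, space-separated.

0 1 2 2 3

C = [2/9, 1/2, 7/9, 17/18, 1]
j=0: u_0=37/300 ∈ [0, 2/9) → index 0
j=1: u_1=97/300 ∈ [2/9, 1/2) → index 1
j=2: u_2=157/300 ∈ [1/2, 7/9) → index 2
j=3: u_3=217/300 ∈ [1/2, 7/9) → index 2
j=4: u_4=277/300 ∈ [7/9, 17/18) → index 3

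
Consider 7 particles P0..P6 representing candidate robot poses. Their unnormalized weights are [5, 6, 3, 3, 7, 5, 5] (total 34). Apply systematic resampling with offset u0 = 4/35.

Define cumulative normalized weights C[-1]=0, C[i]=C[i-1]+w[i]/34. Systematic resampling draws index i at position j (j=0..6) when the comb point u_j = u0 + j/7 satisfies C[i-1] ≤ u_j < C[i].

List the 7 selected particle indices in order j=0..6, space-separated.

C = [5/34, 11/34, 7/17, 1/2, 12/17, 29/34, 1]
j=0: u_0=4/35 ∈ [0, 5/34) → index 0
j=1: u_1=9/35 ∈ [5/34, 11/34) → index 1
j=2: u_2=2/5 ∈ [11/34, 7/17) → index 2
j=3: u_3=19/35 ∈ [1/2, 12/17) → index 4
j=4: u_4=24/35 ∈ [1/2, 12/17) → index 4
j=5: u_5=29/35 ∈ [12/17, 29/34) → index 5
j=6: u_6=34/35 ∈ [29/34, 1) → index 6

0 1 2 4 4 5 6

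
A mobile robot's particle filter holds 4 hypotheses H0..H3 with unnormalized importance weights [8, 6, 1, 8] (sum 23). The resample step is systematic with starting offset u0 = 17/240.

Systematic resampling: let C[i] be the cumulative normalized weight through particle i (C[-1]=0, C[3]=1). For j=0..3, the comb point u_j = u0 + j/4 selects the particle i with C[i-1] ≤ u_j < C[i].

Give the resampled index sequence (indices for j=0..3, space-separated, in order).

0 0 1 3

C = [8/23, 14/23, 15/23, 1]
j=0: u_0=17/240 ∈ [0, 8/23) → index 0
j=1: u_1=77/240 ∈ [0, 8/23) → index 0
j=2: u_2=137/240 ∈ [8/23, 14/23) → index 1
j=3: u_3=197/240 ∈ [15/23, 1) → index 3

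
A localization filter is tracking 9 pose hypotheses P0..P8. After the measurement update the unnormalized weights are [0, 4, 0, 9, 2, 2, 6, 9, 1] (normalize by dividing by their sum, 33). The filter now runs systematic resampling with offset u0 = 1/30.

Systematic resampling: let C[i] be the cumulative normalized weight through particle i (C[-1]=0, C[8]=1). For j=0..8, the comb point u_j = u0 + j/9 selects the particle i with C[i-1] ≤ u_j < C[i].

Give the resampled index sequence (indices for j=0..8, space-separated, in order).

1 3 3 3 5 6 7 7 7

C = [0, 4/33, 4/33, 13/33, 5/11, 17/33, 23/33, 32/33, 1]
j=0: u_0=1/30 ∈ [0, 4/33) → index 1
j=1: u_1=13/90 ∈ [4/33, 13/33) → index 3
j=2: u_2=23/90 ∈ [4/33, 13/33) → index 3
j=3: u_3=11/30 ∈ [4/33, 13/33) → index 3
j=4: u_4=43/90 ∈ [5/11, 17/33) → index 5
j=5: u_5=53/90 ∈ [17/33, 23/33) → index 6
j=6: u_6=7/10 ∈ [23/33, 32/33) → index 7
j=7: u_7=73/90 ∈ [23/33, 32/33) → index 7
j=8: u_8=83/90 ∈ [23/33, 32/33) → index 7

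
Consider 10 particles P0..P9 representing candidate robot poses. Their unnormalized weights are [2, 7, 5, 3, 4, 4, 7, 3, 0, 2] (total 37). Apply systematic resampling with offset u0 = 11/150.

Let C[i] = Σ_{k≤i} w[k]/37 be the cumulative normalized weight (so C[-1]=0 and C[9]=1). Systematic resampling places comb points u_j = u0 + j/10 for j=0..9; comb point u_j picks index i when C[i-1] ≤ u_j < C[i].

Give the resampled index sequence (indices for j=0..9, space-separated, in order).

C = [2/37, 9/37, 14/37, 17/37, 21/37, 25/37, 32/37, 35/37, 35/37, 1]
j=0: u_0=11/150 ∈ [2/37, 9/37) → index 1
j=1: u_1=13/75 ∈ [2/37, 9/37) → index 1
j=2: u_2=41/150 ∈ [9/37, 14/37) → index 2
j=3: u_3=28/75 ∈ [9/37, 14/37) → index 2
j=4: u_4=71/150 ∈ [17/37, 21/37) → index 4
j=5: u_5=43/75 ∈ [21/37, 25/37) → index 5
j=6: u_6=101/150 ∈ [21/37, 25/37) → index 5
j=7: u_7=58/75 ∈ [25/37, 32/37) → index 6
j=8: u_8=131/150 ∈ [32/37, 35/37) → index 7
j=9: u_9=73/75 ∈ [35/37, 1) → index 9

1 1 2 2 4 5 5 6 7 9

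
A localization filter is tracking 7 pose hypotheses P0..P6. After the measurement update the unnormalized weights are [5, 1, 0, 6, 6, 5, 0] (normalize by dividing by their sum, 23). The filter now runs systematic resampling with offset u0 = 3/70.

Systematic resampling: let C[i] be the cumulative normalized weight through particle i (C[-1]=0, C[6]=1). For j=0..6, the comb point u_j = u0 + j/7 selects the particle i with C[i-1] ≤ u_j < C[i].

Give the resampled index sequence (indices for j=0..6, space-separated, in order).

0 0 3 3 4 4 5

C = [5/23, 6/23, 6/23, 12/23, 18/23, 1, 1]
j=0: u_0=3/70 ∈ [0, 5/23) → index 0
j=1: u_1=13/70 ∈ [0, 5/23) → index 0
j=2: u_2=23/70 ∈ [6/23, 12/23) → index 3
j=3: u_3=33/70 ∈ [6/23, 12/23) → index 3
j=4: u_4=43/70 ∈ [12/23, 18/23) → index 4
j=5: u_5=53/70 ∈ [12/23, 18/23) → index 4
j=6: u_6=9/10 ∈ [18/23, 1) → index 5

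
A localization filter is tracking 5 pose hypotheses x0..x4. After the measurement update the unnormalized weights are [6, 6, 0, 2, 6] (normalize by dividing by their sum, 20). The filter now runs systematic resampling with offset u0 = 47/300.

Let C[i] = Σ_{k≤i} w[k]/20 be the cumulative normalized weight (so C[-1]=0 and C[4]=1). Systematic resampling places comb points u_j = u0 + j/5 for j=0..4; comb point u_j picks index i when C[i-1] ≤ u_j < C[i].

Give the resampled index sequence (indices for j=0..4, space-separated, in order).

0 1 1 4 4

C = [3/10, 3/5, 3/5, 7/10, 1]
j=0: u_0=47/300 ∈ [0, 3/10) → index 0
j=1: u_1=107/300 ∈ [3/10, 3/5) → index 1
j=2: u_2=167/300 ∈ [3/10, 3/5) → index 1
j=3: u_3=227/300 ∈ [7/10, 1) → index 4
j=4: u_4=287/300 ∈ [7/10, 1) → index 4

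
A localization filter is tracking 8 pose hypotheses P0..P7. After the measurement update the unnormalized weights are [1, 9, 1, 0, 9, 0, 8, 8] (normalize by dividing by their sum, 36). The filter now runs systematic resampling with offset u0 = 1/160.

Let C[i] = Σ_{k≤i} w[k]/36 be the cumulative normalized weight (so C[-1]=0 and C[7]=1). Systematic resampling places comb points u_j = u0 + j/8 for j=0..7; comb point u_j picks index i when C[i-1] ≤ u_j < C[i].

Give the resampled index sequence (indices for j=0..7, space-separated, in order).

C = [1/36, 5/18, 11/36, 11/36, 5/9, 5/9, 7/9, 1]
j=0: u_0=1/160 ∈ [0, 1/36) → index 0
j=1: u_1=21/160 ∈ [1/36, 5/18) → index 1
j=2: u_2=41/160 ∈ [1/36, 5/18) → index 1
j=3: u_3=61/160 ∈ [11/36, 5/9) → index 4
j=4: u_4=81/160 ∈ [11/36, 5/9) → index 4
j=5: u_5=101/160 ∈ [5/9, 7/9) → index 6
j=6: u_6=121/160 ∈ [5/9, 7/9) → index 6
j=7: u_7=141/160 ∈ [7/9, 1) → index 7

0 1 1 4 4 6 6 7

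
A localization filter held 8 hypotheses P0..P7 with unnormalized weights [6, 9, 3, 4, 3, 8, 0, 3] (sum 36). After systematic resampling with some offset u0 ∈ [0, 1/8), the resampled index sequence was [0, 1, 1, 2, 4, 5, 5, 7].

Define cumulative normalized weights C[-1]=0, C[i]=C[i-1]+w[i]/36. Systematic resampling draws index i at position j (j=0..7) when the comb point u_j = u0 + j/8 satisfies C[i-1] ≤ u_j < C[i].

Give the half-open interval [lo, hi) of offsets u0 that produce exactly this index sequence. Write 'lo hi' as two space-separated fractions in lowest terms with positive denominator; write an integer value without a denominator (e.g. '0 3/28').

C = [1/6, 5/12, 1/2, 11/18, 25/36, 11/12, 11/12, 1]
j=0 picked index 0: u0 ∈ [0, 1/6)
j=1 picked index 1: u0 ∈ [1/24, 7/24)
j=2 picked index 1: u0 ∈ [-1/12, 1/6)
j=3 picked index 2: u0 ∈ [1/24, 1/8)
j=4 picked index 4: u0 ∈ [1/9, 7/36)
j=5 picked index 5: u0 ∈ [5/72, 7/24)
j=6 picked index 5: u0 ∈ [-1/18, 1/6)
j=7 picked index 7: u0 ∈ [1/24, 1/8)
intersection: [1/9, 1/8)

1/9 1/8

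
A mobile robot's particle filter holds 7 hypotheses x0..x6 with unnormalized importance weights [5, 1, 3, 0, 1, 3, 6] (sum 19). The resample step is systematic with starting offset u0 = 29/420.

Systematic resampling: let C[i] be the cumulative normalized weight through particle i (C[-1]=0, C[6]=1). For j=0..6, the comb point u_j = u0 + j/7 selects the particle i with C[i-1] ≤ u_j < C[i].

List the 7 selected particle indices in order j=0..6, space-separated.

C = [5/19, 6/19, 9/19, 9/19, 10/19, 13/19, 1]
j=0: u_0=29/420 ∈ [0, 5/19) → index 0
j=1: u_1=89/420 ∈ [0, 5/19) → index 0
j=2: u_2=149/420 ∈ [6/19, 9/19) → index 2
j=3: u_3=209/420 ∈ [9/19, 10/19) → index 4
j=4: u_4=269/420 ∈ [10/19, 13/19) → index 5
j=5: u_5=47/60 ∈ [13/19, 1) → index 6
j=6: u_6=389/420 ∈ [13/19, 1) → index 6

0 0 2 4 5 6 6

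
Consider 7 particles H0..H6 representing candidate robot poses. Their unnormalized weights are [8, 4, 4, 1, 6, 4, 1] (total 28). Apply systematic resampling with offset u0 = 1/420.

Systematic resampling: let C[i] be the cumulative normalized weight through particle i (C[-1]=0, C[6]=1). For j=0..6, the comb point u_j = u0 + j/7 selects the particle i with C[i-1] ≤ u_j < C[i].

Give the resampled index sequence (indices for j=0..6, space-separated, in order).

C = [2/7, 3/7, 4/7, 17/28, 23/28, 27/28, 1]
j=0: u_0=1/420 ∈ [0, 2/7) → index 0
j=1: u_1=61/420 ∈ [0, 2/7) → index 0
j=2: u_2=121/420 ∈ [2/7, 3/7) → index 1
j=3: u_3=181/420 ∈ [3/7, 4/7) → index 2
j=4: u_4=241/420 ∈ [4/7, 17/28) → index 3
j=5: u_5=43/60 ∈ [17/28, 23/28) → index 4
j=6: u_6=361/420 ∈ [23/28, 27/28) → index 5

0 0 1 2 3 4 5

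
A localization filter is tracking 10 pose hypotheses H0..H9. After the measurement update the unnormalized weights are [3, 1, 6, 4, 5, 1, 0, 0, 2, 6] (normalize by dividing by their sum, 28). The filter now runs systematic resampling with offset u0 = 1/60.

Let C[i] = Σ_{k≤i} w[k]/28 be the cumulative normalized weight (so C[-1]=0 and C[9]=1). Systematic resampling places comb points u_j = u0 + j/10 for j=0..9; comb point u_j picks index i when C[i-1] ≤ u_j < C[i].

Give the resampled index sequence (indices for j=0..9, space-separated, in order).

0 1 2 2 3 4 4 8 9 9

C = [3/28, 1/7, 5/14, 1/2, 19/28, 5/7, 5/7, 5/7, 11/14, 1]
j=0: u_0=1/60 ∈ [0, 3/28) → index 0
j=1: u_1=7/60 ∈ [3/28, 1/7) → index 1
j=2: u_2=13/60 ∈ [1/7, 5/14) → index 2
j=3: u_3=19/60 ∈ [1/7, 5/14) → index 2
j=4: u_4=5/12 ∈ [5/14, 1/2) → index 3
j=5: u_5=31/60 ∈ [1/2, 19/28) → index 4
j=6: u_6=37/60 ∈ [1/2, 19/28) → index 4
j=7: u_7=43/60 ∈ [5/7, 11/14) → index 8
j=8: u_8=49/60 ∈ [11/14, 1) → index 9
j=9: u_9=11/12 ∈ [11/14, 1) → index 9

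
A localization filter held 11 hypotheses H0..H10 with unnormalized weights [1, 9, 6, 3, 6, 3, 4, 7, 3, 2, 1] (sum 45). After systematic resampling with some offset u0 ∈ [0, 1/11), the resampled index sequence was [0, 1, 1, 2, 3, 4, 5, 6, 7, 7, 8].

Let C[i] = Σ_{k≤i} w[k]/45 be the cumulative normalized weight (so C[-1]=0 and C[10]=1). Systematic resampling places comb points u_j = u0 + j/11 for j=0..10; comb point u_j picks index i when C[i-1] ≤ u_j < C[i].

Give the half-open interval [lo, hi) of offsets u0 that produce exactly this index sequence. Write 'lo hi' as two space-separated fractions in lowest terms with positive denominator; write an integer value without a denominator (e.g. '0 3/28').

1/99 1/45

C = [1/45, 2/9, 16/45, 19/45, 5/9, 28/45, 32/45, 13/15, 14/15, 44/45, 1]
j=0 picked index 0: u0 ∈ [0, 1/45)
j=1 picked index 1: u0 ∈ [-34/495, 13/99)
j=2 picked index 1: u0 ∈ [-79/495, 4/99)
j=3 picked index 2: u0 ∈ [-5/99, 41/495)
j=4 picked index 3: u0 ∈ [-4/495, 29/495)
j=5 picked index 4: u0 ∈ [-16/495, 10/99)
j=6 picked index 5: u0 ∈ [1/99, 38/495)
j=7 picked index 6: u0 ∈ [-7/495, 37/495)
j=8 picked index 7: u0 ∈ [-8/495, 23/165)
j=9 picked index 7: u0 ∈ [-53/495, 8/165)
j=10 picked index 8: u0 ∈ [-7/165, 4/165)
intersection: [1/99, 1/45)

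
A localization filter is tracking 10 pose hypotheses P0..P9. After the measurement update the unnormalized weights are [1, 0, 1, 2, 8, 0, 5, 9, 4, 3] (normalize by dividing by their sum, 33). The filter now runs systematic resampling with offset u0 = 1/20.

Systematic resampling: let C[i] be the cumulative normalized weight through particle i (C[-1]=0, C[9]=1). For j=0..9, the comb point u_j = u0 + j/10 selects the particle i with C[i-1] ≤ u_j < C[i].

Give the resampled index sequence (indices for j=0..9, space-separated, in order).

C = [1/33, 1/33, 2/33, 4/33, 4/11, 4/11, 17/33, 26/33, 10/11, 1]
j=0: u_0=1/20 ∈ [1/33, 2/33) → index 2
j=1: u_1=3/20 ∈ [4/33, 4/11) → index 4
j=2: u_2=1/4 ∈ [4/33, 4/11) → index 4
j=3: u_3=7/20 ∈ [4/33, 4/11) → index 4
j=4: u_4=9/20 ∈ [4/11, 17/33) → index 6
j=5: u_5=11/20 ∈ [17/33, 26/33) → index 7
j=6: u_6=13/20 ∈ [17/33, 26/33) → index 7
j=7: u_7=3/4 ∈ [17/33, 26/33) → index 7
j=8: u_8=17/20 ∈ [26/33, 10/11) → index 8
j=9: u_9=19/20 ∈ [10/11, 1) → index 9

2 4 4 4 6 7 7 7 8 9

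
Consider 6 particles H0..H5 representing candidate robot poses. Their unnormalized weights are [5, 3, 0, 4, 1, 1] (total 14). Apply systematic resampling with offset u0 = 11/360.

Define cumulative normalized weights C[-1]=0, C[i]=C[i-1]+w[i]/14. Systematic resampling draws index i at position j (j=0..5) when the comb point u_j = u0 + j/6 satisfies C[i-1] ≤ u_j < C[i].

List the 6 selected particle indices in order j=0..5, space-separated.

0 0 1 1 3 4

C = [5/14, 4/7, 4/7, 6/7, 13/14, 1]
j=0: u_0=11/360 ∈ [0, 5/14) → index 0
j=1: u_1=71/360 ∈ [0, 5/14) → index 0
j=2: u_2=131/360 ∈ [5/14, 4/7) → index 1
j=3: u_3=191/360 ∈ [5/14, 4/7) → index 1
j=4: u_4=251/360 ∈ [4/7, 6/7) → index 3
j=5: u_5=311/360 ∈ [6/7, 13/14) → index 4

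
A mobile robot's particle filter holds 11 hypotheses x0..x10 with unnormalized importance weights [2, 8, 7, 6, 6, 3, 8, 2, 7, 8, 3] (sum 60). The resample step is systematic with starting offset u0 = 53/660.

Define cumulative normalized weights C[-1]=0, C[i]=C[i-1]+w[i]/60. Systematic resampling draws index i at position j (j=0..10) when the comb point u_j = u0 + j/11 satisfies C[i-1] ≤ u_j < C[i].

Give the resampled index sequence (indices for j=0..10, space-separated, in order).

C = [1/30, 1/6, 17/60, 23/60, 29/60, 8/15, 2/3, 7/10, 49/60, 19/20, 1]
j=0: u_0=53/660 ∈ [1/30, 1/6) → index 1
j=1: u_1=113/660 ∈ [1/6, 17/60) → index 2
j=2: u_2=173/660 ∈ [1/6, 17/60) → index 2
j=3: u_3=233/660 ∈ [17/60, 23/60) → index 3
j=4: u_4=293/660 ∈ [23/60, 29/60) → index 4
j=5: u_5=353/660 ∈ [8/15, 2/3) → index 6
j=6: u_6=413/660 ∈ [8/15, 2/3) → index 6
j=7: u_7=43/60 ∈ [7/10, 49/60) → index 8
j=8: u_8=533/660 ∈ [7/10, 49/60) → index 8
j=9: u_9=593/660 ∈ [49/60, 19/20) → index 9
j=10: u_10=653/660 ∈ [19/20, 1) → index 10

1 2 2 3 4 6 6 8 8 9 10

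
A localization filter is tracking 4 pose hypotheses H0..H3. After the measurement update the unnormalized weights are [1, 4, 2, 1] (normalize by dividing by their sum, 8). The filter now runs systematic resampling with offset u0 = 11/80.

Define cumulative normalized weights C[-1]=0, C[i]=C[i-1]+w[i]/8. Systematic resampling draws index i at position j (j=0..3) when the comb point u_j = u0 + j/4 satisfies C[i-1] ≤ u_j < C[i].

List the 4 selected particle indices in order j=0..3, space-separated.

1 1 2 3

C = [1/8, 5/8, 7/8, 1]
j=0: u_0=11/80 ∈ [1/8, 5/8) → index 1
j=1: u_1=31/80 ∈ [1/8, 5/8) → index 1
j=2: u_2=51/80 ∈ [5/8, 7/8) → index 2
j=3: u_3=71/80 ∈ [7/8, 1) → index 3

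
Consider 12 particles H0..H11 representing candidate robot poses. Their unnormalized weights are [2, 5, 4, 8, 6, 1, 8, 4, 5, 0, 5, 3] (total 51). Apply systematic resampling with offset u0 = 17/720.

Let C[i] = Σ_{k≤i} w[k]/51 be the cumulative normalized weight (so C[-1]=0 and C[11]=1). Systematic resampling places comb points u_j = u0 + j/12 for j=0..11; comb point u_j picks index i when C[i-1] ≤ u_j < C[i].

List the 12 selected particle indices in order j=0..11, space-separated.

0 1 2 3 3 4 6 6 7 8 10 10

C = [2/51, 7/51, 11/51, 19/51, 25/51, 26/51, 2/3, 38/51, 43/51, 43/51, 16/17, 1]
j=0: u_0=17/720 ∈ [0, 2/51) → index 0
j=1: u_1=77/720 ∈ [2/51, 7/51) → index 1
j=2: u_2=137/720 ∈ [7/51, 11/51) → index 2
j=3: u_3=197/720 ∈ [11/51, 19/51) → index 3
j=4: u_4=257/720 ∈ [11/51, 19/51) → index 3
j=5: u_5=317/720 ∈ [19/51, 25/51) → index 4
j=6: u_6=377/720 ∈ [26/51, 2/3) → index 6
j=7: u_7=437/720 ∈ [26/51, 2/3) → index 6
j=8: u_8=497/720 ∈ [2/3, 38/51) → index 7
j=9: u_9=557/720 ∈ [38/51, 43/51) → index 8
j=10: u_10=617/720 ∈ [43/51, 16/17) → index 10
j=11: u_11=677/720 ∈ [43/51, 16/17) → index 10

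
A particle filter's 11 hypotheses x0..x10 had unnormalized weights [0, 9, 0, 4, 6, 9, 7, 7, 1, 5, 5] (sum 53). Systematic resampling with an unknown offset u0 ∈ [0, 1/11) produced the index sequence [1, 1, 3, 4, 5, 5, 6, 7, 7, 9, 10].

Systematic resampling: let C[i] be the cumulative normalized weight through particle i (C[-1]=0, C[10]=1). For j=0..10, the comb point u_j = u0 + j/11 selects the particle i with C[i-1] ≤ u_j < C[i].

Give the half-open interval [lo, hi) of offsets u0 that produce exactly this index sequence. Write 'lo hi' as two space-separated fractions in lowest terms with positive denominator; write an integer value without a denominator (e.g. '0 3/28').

C = [0, 9/53, 9/53, 13/53, 19/53, 28/53, 35/53, 42/53, 43/53, 48/53, 1]
j=0 picked index 1: u0 ∈ [0, 9/53)
j=1 picked index 1: u0 ∈ [-1/11, 46/583)
j=2 picked index 3: u0 ∈ [-7/583, 37/583)
j=3 picked index 4: u0 ∈ [-16/583, 50/583)
j=4 picked index 5: u0 ∈ [-3/583, 96/583)
j=5 picked index 5: u0 ∈ [-56/583, 43/583)
j=6 picked index 6: u0 ∈ [-10/583, 67/583)
j=7 picked index 7: u0 ∈ [14/583, 91/583)
j=8 picked index 7: u0 ∈ [-39/583, 38/583)
j=9 picked index 9: u0 ∈ [-4/583, 51/583)
j=10 picked index 10: u0 ∈ [-2/583, 1/11)
intersection: [14/583, 37/583)

14/583 37/583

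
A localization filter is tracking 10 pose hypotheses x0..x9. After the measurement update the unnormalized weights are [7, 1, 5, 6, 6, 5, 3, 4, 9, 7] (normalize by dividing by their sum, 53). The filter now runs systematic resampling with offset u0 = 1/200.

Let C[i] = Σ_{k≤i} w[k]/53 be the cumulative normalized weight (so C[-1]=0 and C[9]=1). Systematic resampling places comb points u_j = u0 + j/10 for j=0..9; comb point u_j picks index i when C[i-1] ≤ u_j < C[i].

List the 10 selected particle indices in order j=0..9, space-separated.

C = [7/53, 8/53, 13/53, 19/53, 25/53, 30/53, 33/53, 37/53, 46/53, 1]
j=0: u_0=1/200 ∈ [0, 7/53) → index 0
j=1: u_1=21/200 ∈ [0, 7/53) → index 0
j=2: u_2=41/200 ∈ [8/53, 13/53) → index 2
j=3: u_3=61/200 ∈ [13/53, 19/53) → index 3
j=4: u_4=81/200 ∈ [19/53, 25/53) → index 4
j=5: u_5=101/200 ∈ [25/53, 30/53) → index 5
j=6: u_6=121/200 ∈ [30/53, 33/53) → index 6
j=7: u_7=141/200 ∈ [37/53, 46/53) → index 8
j=8: u_8=161/200 ∈ [37/53, 46/53) → index 8
j=9: u_9=181/200 ∈ [46/53, 1) → index 9

0 0 2 3 4 5 6 8 8 9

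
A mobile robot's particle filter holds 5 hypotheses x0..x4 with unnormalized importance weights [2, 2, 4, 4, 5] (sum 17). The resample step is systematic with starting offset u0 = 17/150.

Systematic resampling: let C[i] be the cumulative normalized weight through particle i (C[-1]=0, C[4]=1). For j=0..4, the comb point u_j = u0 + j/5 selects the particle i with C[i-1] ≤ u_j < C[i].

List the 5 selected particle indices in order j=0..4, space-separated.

0 2 3 4 4

C = [2/17, 4/17, 8/17, 12/17, 1]
j=0: u_0=17/150 ∈ [0, 2/17) → index 0
j=1: u_1=47/150 ∈ [4/17, 8/17) → index 2
j=2: u_2=77/150 ∈ [8/17, 12/17) → index 3
j=3: u_3=107/150 ∈ [12/17, 1) → index 4
j=4: u_4=137/150 ∈ [12/17, 1) → index 4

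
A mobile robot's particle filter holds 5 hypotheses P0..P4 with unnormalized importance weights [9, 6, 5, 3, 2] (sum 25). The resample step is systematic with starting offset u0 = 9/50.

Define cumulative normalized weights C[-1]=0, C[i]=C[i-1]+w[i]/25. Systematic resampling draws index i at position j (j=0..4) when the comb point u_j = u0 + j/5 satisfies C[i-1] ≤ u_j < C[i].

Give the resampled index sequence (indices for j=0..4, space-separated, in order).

C = [9/25, 3/5, 4/5, 23/25, 1]
j=0: u_0=9/50 ∈ [0, 9/25) → index 0
j=1: u_1=19/50 ∈ [9/25, 3/5) → index 1
j=2: u_2=29/50 ∈ [9/25, 3/5) → index 1
j=3: u_3=39/50 ∈ [3/5, 4/5) → index 2
j=4: u_4=49/50 ∈ [23/25, 1) → index 4

0 1 1 2 4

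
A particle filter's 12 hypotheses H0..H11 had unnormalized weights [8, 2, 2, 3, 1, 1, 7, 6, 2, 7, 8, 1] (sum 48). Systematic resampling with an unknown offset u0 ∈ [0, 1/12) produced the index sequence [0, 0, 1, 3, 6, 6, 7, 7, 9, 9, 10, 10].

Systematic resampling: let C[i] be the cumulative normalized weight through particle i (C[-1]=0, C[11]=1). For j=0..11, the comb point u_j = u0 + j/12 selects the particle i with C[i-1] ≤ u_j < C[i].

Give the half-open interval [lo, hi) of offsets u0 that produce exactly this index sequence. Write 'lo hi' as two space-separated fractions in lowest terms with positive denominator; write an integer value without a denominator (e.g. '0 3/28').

1/48 1/24

C = [1/6, 5/24, 1/4, 5/16, 1/3, 17/48, 1/2, 5/8, 2/3, 13/16, 47/48, 1]
j=0 picked index 0: u0 ∈ [0, 1/6)
j=1 picked index 0: u0 ∈ [-1/12, 1/12)
j=2 picked index 1: u0 ∈ [0, 1/24)
j=3 picked index 3: u0 ∈ [0, 1/16)
j=4 picked index 6: u0 ∈ [1/48, 1/6)
j=5 picked index 6: u0 ∈ [-1/16, 1/12)
j=6 picked index 7: u0 ∈ [0, 1/8)
j=7 picked index 7: u0 ∈ [-1/12, 1/24)
j=8 picked index 9: u0 ∈ [0, 7/48)
j=9 picked index 9: u0 ∈ [-1/12, 1/16)
j=10 picked index 10: u0 ∈ [-1/48, 7/48)
j=11 picked index 10: u0 ∈ [-5/48, 1/16)
intersection: [1/48, 1/24)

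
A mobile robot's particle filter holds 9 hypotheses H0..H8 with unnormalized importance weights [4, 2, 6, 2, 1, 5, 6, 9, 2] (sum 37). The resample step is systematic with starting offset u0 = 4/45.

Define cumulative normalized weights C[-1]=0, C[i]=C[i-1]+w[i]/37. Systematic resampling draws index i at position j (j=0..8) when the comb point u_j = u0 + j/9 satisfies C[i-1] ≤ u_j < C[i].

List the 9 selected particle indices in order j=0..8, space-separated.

0 2 2 5 5 6 7 7 8

C = [4/37, 6/37, 12/37, 14/37, 15/37, 20/37, 26/37, 35/37, 1]
j=0: u_0=4/45 ∈ [0, 4/37) → index 0
j=1: u_1=1/5 ∈ [6/37, 12/37) → index 2
j=2: u_2=14/45 ∈ [6/37, 12/37) → index 2
j=3: u_3=19/45 ∈ [15/37, 20/37) → index 5
j=4: u_4=8/15 ∈ [15/37, 20/37) → index 5
j=5: u_5=29/45 ∈ [20/37, 26/37) → index 6
j=6: u_6=34/45 ∈ [26/37, 35/37) → index 7
j=7: u_7=13/15 ∈ [26/37, 35/37) → index 7
j=8: u_8=44/45 ∈ [35/37, 1) → index 8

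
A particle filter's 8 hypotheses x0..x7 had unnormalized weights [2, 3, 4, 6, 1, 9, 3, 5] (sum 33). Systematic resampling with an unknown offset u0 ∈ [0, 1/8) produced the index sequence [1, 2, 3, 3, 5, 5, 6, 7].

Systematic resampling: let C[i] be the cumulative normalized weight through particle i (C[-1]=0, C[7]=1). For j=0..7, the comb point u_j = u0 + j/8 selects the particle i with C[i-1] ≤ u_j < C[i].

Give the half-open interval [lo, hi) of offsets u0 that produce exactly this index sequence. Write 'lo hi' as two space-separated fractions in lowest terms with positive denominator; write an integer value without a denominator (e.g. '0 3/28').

C = [2/33, 5/33, 3/11, 5/11, 16/33, 25/33, 28/33, 1]
j=0 picked index 1: u0 ∈ [2/33, 5/33)
j=1 picked index 2: u0 ∈ [7/264, 13/88)
j=2 picked index 3: u0 ∈ [1/44, 9/44)
j=3 picked index 3: u0 ∈ [-9/88, 7/88)
j=4 picked index 5: u0 ∈ [-1/66, 17/66)
j=5 picked index 5: u0 ∈ [-37/264, 35/264)
j=6 picked index 6: u0 ∈ [1/132, 13/132)
j=7 picked index 7: u0 ∈ [-7/264, 1/8)
intersection: [2/33, 7/88)

2/33 7/88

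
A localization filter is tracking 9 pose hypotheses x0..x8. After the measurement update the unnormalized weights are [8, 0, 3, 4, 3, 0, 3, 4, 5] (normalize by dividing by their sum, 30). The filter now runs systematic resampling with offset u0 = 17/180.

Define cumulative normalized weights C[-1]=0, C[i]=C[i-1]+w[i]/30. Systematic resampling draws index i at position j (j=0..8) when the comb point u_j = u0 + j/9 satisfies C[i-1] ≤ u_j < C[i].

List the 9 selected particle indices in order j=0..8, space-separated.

C = [4/15, 4/15, 11/30, 1/2, 3/5, 3/5, 7/10, 5/6, 1]
j=0: u_0=17/180 ∈ [0, 4/15) → index 0
j=1: u_1=37/180 ∈ [0, 4/15) → index 0
j=2: u_2=19/60 ∈ [4/15, 11/30) → index 2
j=3: u_3=77/180 ∈ [11/30, 1/2) → index 3
j=4: u_4=97/180 ∈ [1/2, 3/5) → index 4
j=5: u_5=13/20 ∈ [3/5, 7/10) → index 6
j=6: u_6=137/180 ∈ [7/10, 5/6) → index 7
j=7: u_7=157/180 ∈ [5/6, 1) → index 8
j=8: u_8=59/60 ∈ [5/6, 1) → index 8

0 0 2 3 4 6 7 8 8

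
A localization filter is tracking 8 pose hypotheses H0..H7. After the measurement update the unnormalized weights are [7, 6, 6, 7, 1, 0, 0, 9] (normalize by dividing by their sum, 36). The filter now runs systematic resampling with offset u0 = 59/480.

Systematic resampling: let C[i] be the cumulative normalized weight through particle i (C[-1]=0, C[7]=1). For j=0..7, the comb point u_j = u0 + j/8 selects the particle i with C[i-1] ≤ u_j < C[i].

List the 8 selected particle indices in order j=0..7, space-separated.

0 1 2 2 3 4 7 7

C = [7/36, 13/36, 19/36, 13/18, 3/4, 3/4, 3/4, 1]
j=0: u_0=59/480 ∈ [0, 7/36) → index 0
j=1: u_1=119/480 ∈ [7/36, 13/36) → index 1
j=2: u_2=179/480 ∈ [13/36, 19/36) → index 2
j=3: u_3=239/480 ∈ [13/36, 19/36) → index 2
j=4: u_4=299/480 ∈ [19/36, 13/18) → index 3
j=5: u_5=359/480 ∈ [13/18, 3/4) → index 4
j=6: u_6=419/480 ∈ [3/4, 1) → index 7
j=7: u_7=479/480 ∈ [3/4, 1) → index 7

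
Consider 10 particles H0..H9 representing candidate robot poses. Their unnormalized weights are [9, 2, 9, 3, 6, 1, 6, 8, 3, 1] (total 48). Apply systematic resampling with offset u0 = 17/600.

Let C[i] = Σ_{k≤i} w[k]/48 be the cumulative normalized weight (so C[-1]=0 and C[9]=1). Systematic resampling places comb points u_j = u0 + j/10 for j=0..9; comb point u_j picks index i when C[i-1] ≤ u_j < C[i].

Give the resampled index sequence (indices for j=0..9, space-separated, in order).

C = [3/16, 11/48, 5/12, 23/48, 29/48, 5/8, 3/4, 11/12, 47/48, 1]
j=0: u_0=17/600 ∈ [0, 3/16) → index 0
j=1: u_1=77/600 ∈ [0, 3/16) → index 0
j=2: u_2=137/600 ∈ [3/16, 11/48) → index 1
j=3: u_3=197/600 ∈ [11/48, 5/12) → index 2
j=4: u_4=257/600 ∈ [5/12, 23/48) → index 3
j=5: u_5=317/600 ∈ [23/48, 29/48) → index 4
j=6: u_6=377/600 ∈ [5/8, 3/4) → index 6
j=7: u_7=437/600 ∈ [5/8, 3/4) → index 6
j=8: u_8=497/600 ∈ [3/4, 11/12) → index 7
j=9: u_9=557/600 ∈ [11/12, 47/48) → index 8

0 0 1 2 3 4 6 6 7 8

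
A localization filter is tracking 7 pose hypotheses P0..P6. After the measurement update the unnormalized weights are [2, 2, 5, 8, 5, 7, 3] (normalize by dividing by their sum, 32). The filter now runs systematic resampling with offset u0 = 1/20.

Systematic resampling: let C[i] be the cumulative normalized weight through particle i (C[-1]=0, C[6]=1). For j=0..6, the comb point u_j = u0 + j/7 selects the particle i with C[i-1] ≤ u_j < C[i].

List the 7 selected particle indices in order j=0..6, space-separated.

C = [1/16, 1/8, 9/32, 17/32, 11/16, 29/32, 1]
j=0: u_0=1/20 ∈ [0, 1/16) → index 0
j=1: u_1=27/140 ∈ [1/8, 9/32) → index 2
j=2: u_2=47/140 ∈ [9/32, 17/32) → index 3
j=3: u_3=67/140 ∈ [9/32, 17/32) → index 3
j=4: u_4=87/140 ∈ [17/32, 11/16) → index 4
j=5: u_5=107/140 ∈ [11/16, 29/32) → index 5
j=6: u_6=127/140 ∈ [29/32, 1) → index 6

0 2 3 3 4 5 6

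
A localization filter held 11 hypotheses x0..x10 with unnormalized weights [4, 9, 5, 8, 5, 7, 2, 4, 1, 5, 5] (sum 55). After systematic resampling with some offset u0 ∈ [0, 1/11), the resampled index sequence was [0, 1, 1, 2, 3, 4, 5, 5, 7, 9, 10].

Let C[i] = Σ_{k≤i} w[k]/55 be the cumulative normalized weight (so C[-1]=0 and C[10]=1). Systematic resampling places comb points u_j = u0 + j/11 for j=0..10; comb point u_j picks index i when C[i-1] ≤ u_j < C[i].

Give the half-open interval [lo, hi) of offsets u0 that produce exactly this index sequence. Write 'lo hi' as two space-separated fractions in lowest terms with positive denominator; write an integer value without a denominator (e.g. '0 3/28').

C = [4/55, 13/55, 18/55, 26/55, 31/55, 38/55, 8/11, 4/5, 9/11, 10/11, 1]
j=0 picked index 0: u0 ∈ [0, 4/55)
j=1 picked index 1: u0 ∈ [-1/55, 8/55)
j=2 picked index 1: u0 ∈ [-6/55, 3/55)
j=3 picked index 2: u0 ∈ [-2/55, 3/55)
j=4 picked index 3: u0 ∈ [-2/55, 6/55)
j=5 picked index 4: u0 ∈ [1/55, 6/55)
j=6 picked index 5: u0 ∈ [1/55, 8/55)
j=7 picked index 5: u0 ∈ [-4/55, 3/55)
j=8 picked index 7: u0 ∈ [0, 4/55)
j=9 picked index 9: u0 ∈ [0, 1/11)
j=10 picked index 10: u0 ∈ [0, 1/11)
intersection: [1/55, 3/55)

1/55 3/55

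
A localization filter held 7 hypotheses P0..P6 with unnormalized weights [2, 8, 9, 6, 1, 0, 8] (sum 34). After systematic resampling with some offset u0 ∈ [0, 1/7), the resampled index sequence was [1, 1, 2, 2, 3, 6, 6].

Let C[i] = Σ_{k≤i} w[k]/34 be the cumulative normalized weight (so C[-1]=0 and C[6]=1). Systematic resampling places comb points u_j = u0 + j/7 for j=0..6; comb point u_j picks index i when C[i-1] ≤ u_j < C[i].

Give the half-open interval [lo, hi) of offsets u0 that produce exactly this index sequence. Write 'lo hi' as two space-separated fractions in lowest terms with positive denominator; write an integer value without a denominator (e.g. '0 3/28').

C = [1/17, 5/17, 19/34, 25/34, 13/17, 13/17, 1]
j=0 picked index 1: u0 ∈ [1/17, 5/17)
j=1 picked index 1: u0 ∈ [-10/119, 18/119)
j=2 picked index 2: u0 ∈ [1/119, 65/238)
j=3 picked index 2: u0 ∈ [-16/119, 31/238)
j=4 picked index 3: u0 ∈ [-3/238, 39/238)
j=5 picked index 6: u0 ∈ [6/119, 2/7)
j=6 picked index 6: u0 ∈ [-11/119, 1/7)
intersection: [1/17, 31/238)

1/17 31/238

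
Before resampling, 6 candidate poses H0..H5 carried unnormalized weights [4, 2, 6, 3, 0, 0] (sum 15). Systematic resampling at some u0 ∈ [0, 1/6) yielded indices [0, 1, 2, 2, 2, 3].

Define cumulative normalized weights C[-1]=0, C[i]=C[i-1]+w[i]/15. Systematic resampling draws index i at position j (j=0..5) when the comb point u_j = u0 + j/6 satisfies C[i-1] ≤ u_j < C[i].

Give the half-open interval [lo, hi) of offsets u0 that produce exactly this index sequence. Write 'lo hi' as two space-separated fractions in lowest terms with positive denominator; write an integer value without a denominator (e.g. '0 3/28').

C = [4/15, 2/5, 4/5, 1, 1, 1]
j=0 picked index 0: u0 ∈ [0, 4/15)
j=1 picked index 1: u0 ∈ [1/10, 7/30)
j=2 picked index 2: u0 ∈ [1/15, 7/15)
j=3 picked index 2: u0 ∈ [-1/10, 3/10)
j=4 picked index 2: u0 ∈ [-4/15, 2/15)
j=5 picked index 3: u0 ∈ [-1/30, 1/6)
intersection: [1/10, 2/15)

1/10 2/15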